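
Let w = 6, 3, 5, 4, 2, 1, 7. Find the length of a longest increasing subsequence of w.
3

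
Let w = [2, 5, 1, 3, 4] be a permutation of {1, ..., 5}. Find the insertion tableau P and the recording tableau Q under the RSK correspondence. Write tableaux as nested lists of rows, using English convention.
Insert each entry of the permutation into P by Schensted row insertion, recording in Q the position of each new cell.

After inserting 2: P = [[2]].
After inserting 5: P = [[2, 5]].
After inserting 1: P = [[1, 5], [2]].
After inserting 3: P = [[1, 3], [2, 5]].
After inserting 4: P = [[1, 3, 4], [2, 5]].

So P = [[1, 3, 4], [2, 5]], Q = [[1, 2, 5], [3, 4]].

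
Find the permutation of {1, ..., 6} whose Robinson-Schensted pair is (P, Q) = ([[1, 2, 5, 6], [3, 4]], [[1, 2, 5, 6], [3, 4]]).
Reverse the RSK construction: for i from n down to 1, find the cell of Q containing i, remove the entry at that cell from P, and reverse-bump it up through P; the value ejected from row 1 is w(i).

Step i=6: Q has 6 at row 1, column 4; remove that cell from P, ejecting 6. So w(6) = 6. P is now [[1, 2, 5], [3, 4]].
Step i=5: Q has 5 at row 1, column 3; remove that cell from P, ejecting 5. So w(5) = 5. P is now [[1, 2], [3, 4]].
Step i=4: Q has 4 at row 2, column 2; remove 4 from row 2 of P and reverse-bump: 4 enters row 1 and ejects 2. So w(4) = 2. P is now [[1, 4], [3]].
Step i=3: Q has 3 at row 2, column 1; remove 3 from row 2 of P and reverse-bump: 3 enters row 1 and ejects 1. So w(3) = 1. P is now [[3, 4]].
Step i=2: Q has 2 at row 1, column 2; remove that cell from P, ejecting 4. So w(2) = 4. P is now [[3]].
Step i=1: Q has 1 at row 1, column 1; remove that cell from P, ejecting 3. So w(1) = 3. P is now [].

So w = 3 4 1 2 5 6.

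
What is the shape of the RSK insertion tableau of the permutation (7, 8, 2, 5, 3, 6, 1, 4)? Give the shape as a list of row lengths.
[3, 2, 2, 1]

Row-insert each entry into an empty tableau.

After inserting 7: P = [[7]].
After inserting 8: P = [[7, 8]].
After inserting 2: P = [[2, 8], [7]].
After inserting 5: P = [[2, 5], [7, 8]].
After inserting 3: P = [[2, 3], [5, 8], [7]].
After inserting 6: P = [[2, 3, 6], [5, 8], [7]].
After inserting 1: P = [[1, 3, 6], [2, 8], [5], [7]].
After inserting 4: P = [[1, 3, 4], [2, 6], [5, 8], [7]].

The final insertion tableau P = [[1, 3, 4], [2, 6], [5, 8], [7]] has shape [3, 2, 2, 1].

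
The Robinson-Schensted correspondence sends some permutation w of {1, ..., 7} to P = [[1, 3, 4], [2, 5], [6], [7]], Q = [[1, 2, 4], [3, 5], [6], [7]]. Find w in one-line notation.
2 3 1 7 6 5 4

Reverse RSK: for i = n, n-1, ..., 1, locate i in Q, remove the corresponding corner cell from P, and reverse-bump its entry up through P; the value ejected from row 1 is w(i).

So w = 2 3 1 7 6 5 4.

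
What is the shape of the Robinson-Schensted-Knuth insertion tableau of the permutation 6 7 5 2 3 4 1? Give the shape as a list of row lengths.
[3, 2, 1, 1]

Row-insert each entry into an empty tableau.

After inserting 6: P = [[6]].
After inserting 7: P = [[6, 7]].
After inserting 5: P = [[5, 7], [6]].
After inserting 2: P = [[2, 7], [5], [6]].
After inserting 3: P = [[2, 3], [5, 7], [6]].
After inserting 4: P = [[2, 3, 4], [5, 7], [6]].
After inserting 1: P = [[1, 3, 4], [2, 7], [5], [6]].

The final insertion tableau P = [[1, 3, 4], [2, 7], [5], [6]] has shape [3, 2, 1, 1].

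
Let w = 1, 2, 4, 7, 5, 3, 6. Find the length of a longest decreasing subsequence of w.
3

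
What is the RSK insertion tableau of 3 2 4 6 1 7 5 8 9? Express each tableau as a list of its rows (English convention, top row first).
P = [[1, 4, 5, 7, 8, 9], [2, 6], [3]]

Insert 3: appended to row 1. P = [[3]].
Insert 2: 2 bumps 3 from row 1; 3 starts row 2. P = [[2], [3]].
Insert 4: appended to row 1. P = [[2, 4], [3]].
Insert 6: appended to row 1. P = [[2, 4, 6], [3]].
Insert 1: 1 bumps 2 from row 1; 2 bumps 3 from row 2; 3 starts row 3. P = [[1, 4, 6], [2], [3]].
Insert 7: appended to row 1. P = [[1, 4, 6, 7], [2], [3]].
Insert 5: 5 bumps 6 from row 1; 6 appends to row 2. P = [[1, 4, 5, 7], [2, 6], [3]].
Insert 8: appended to row 1. P = [[1, 4, 5, 7, 8], [2, 6], [3]].
Insert 9: appended to row 1. P = [[1, 4, 5, 7, 8, 9], [2, 6], [3]].

So P = [[1, 4, 5, 7, 8, 9], [2, 6], [3]].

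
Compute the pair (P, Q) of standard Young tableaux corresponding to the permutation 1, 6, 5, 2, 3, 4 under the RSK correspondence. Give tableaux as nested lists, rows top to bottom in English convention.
P = [[1, 2, 3, 4], [5], [6]], Q = [[1, 2, 5, 6], [3], [4]]

Insert each entry of the permutation into P by Schensted row insertion, recording in Q the position of each new cell.

Insert 1: appended to row 1. P = [[1]].
Insert 6: appended to row 1. P = [[1, 6]].
Insert 5: 5 bumps 6 from row 1; 6 starts row 2. P = [[1, 5], [6]].
Insert 2: 2 bumps 5 from row 1; 5 bumps 6 from row 2; 6 starts row 3. P = [[1, 2], [5], [6]].
Insert 3: appended to row 1. P = [[1, 2, 3], [5], [6]].
Insert 4: appended to row 1. P = [[1, 2, 3, 4], [5], [6]].

So P = [[1, 2, 3, 4], [5], [6]], Q = [[1, 2, 5, 6], [3], [4]].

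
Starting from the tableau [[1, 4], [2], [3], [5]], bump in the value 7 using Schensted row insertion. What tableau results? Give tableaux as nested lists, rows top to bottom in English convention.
[[1, 4, 7], [2], [3], [5]]

7 is larger than every entry of row 1, so it is appended to row 1. The new tableau is [[1, 4, 7], [2], [3], [5]].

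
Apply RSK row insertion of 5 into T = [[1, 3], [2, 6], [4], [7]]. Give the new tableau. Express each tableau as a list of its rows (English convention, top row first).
[[1, 3, 5], [2, 6], [4], [7]]

5 is larger than every entry of row 1, so it is appended to row 1. The new tableau is [[1, 3, 5], [2, 6], [4], [7]].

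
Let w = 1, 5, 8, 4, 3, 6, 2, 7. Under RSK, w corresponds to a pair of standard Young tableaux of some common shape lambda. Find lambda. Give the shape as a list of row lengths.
[4, 2, 1, 1]

Row-insert each entry into an empty tableau.

After inserting 1: P = [[1]].
After inserting 5: P = [[1, 5]].
After inserting 8: P = [[1, 5, 8]].
After inserting 4: P = [[1, 4, 8], [5]].
After inserting 3: P = [[1, 3, 8], [4], [5]].
After inserting 6: P = [[1, 3, 6], [4, 8], [5]].
After inserting 2: P = [[1, 2, 6], [3, 8], [4], [5]].
After inserting 7: P = [[1, 2, 6, 7], [3, 8], [4], [5]].

The final insertion tableau P = [[1, 2, 6, 7], [3, 8], [4], [5]] has shape [4, 2, 1, 1].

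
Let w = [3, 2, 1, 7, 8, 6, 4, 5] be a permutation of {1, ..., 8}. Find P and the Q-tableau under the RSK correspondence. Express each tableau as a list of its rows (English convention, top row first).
Insert each entry of the permutation into P by Schensted row insertion, recording in Q the position of each new cell.

Insert 3: appended to row 1. P = [[3]].
Insert 2: 2 bumps 3 from row 1; 3 starts row 2. P = [[2], [3]].
Insert 1: 1 bumps 2 from row 1; 2 bumps 3 from row 2; 3 starts row 3. P = [[1], [2], [3]].
Insert 7: appended to row 1. P = [[1, 7], [2], [3]].
Insert 8: appended to row 1. P = [[1, 7, 8], [2], [3]].
Insert 6: 6 bumps 7 from row 1; 7 appends to row 2. P = [[1, 6, 8], [2, 7], [3]].
Insert 4: 4 bumps 6 from row 1; 6 bumps 7 from row 2; 7 appends to row 3. P = [[1, 4, 8], [2, 6], [3, 7]].
Insert 5: 5 bumps 8 from row 1; 8 appends to row 2. P = [[1, 4, 5], [2, 6, 8], [3, 7]].

So P = [[1, 4, 5], [2, 6, 8], [3, 7]], Q = [[1, 4, 5], [2, 6, 8], [3, 7]].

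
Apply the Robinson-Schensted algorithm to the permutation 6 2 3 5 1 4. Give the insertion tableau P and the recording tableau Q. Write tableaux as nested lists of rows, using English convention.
Insert each entry of the permutation into P by Schensted row insertion, recording in Q the position of each new cell.

Insert 6: appended to row 1. P = [[6]].
Insert 2: 2 bumps 6 from row 1; 6 starts row 2. P = [[2], [6]].
Insert 3: appended to row 1. P = [[2, 3], [6]].
Insert 5: appended to row 1. P = [[2, 3, 5], [6]].
Insert 1: 1 bumps 2 from row 1; 2 bumps 6 from row 2; 6 starts row 3. P = [[1, 3, 5], [2], [6]].
Insert 4: 4 bumps 5 from row 1; 5 appends to row 2. P = [[1, 3, 4], [2, 5], [6]].

So P = [[1, 3, 4], [2, 5], [6]], Q = [[1, 3, 4], [2, 6], [5]].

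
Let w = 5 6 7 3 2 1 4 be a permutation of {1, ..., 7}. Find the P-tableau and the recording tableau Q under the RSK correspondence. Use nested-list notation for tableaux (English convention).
Insert each entry of the permutation into P by Schensted row insertion, recording in Q the position of each new cell.

Insert 5: appended to row 1. P = [[5]], Q = [[1]].
Insert 6: appended to row 1. P = [[5, 6]], Q = [[1, 2]].
Insert 7: appended to row 1. P = [[5, 6, 7]], Q = [[1, 2, 3]].
Insert 3: 3 bumps 5 from row 1; 5 starts row 2. P = [[3, 6, 7], [5]], Q = [[1, 2, 3], [4]].
Insert 2: 2 bumps 3 from row 1; 3 bumps 5 from row 2; 5 starts row 3. P = [[2, 6, 7], [3], [5]], Q = [[1, 2, 3], [4], [5]].
Insert 1: 1 bumps 2 from row 1; 2 bumps 3 from row 2; 3 bumps 5 from row 3; 5 starts row 4. P = [[1, 6, 7], [2], [3], [5]], Q = [[1, 2, 3], [4], [5], [6]].
Insert 4: 4 bumps 6 from row 1; 6 appends to row 2. P = [[1, 4, 7], [2, 6], [3], [5]], Q = [[1, 2, 3], [4, 7], [5], [6]].

So P = [[1, 4, 7], [2, 6], [3], [5]], Q = [[1, 2, 3], [4, 7], [5], [6]].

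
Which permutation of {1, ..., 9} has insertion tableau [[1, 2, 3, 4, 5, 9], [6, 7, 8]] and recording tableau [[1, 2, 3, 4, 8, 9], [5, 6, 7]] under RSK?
1 6 7 8 2 3 4 5 9

Reverse the RSK construction: for i from n down to 1, find the cell of Q containing i, remove the entry at that cell from P, and reverse-bump it up through P; the value ejected from row 1 is w(i).

Step i=9: Q has 9 at row 1, column 6; remove that cell from P, ejecting 9. So w(9) = 9. P is now [[1, 2, 3, 4, 5], [6, 7, 8]].
Step i=8: Q has 8 at row 1, column 5; remove that cell from P, ejecting 5. So w(8) = 5. P is now [[1, 2, 3, 4], [6, 7, 8]].
Step i=7: Q has 7 at row 2, column 3; remove 8 from row 2 of P and reverse-bump: 8 enters row 1 and ejects 4. So w(7) = 4. P is now [[1, 2, 3, 8], [6, 7]].
Step i=6: Q has 6 at row 2, column 2; remove 7 from row 2 of P and reverse-bump: 7 enters row 1 and ejects 3. So w(6) = 3. P is now [[1, 2, 7, 8], [6]].
Step i=5: Q has 5 at row 2, column 1; remove 6 from row 2 of P and reverse-bump: 6 enters row 1 and ejects 2. So w(5) = 2. P is now [[1, 6, 7, 8]].
Step i=4: Q has 4 at row 1, column 4; remove that cell from P, ejecting 8. So w(4) = 8. P is now [[1, 6, 7]].
Step i=3: Q has 3 at row 1, column 3; remove that cell from P, ejecting 7. So w(3) = 7. P is now [[1, 6]].
Step i=2: Q has 2 at row 1, column 2; remove that cell from P, ejecting 6. So w(2) = 6. P is now [[1]].
Step i=1: Q has 1 at row 1, column 1; remove that cell from P, ejecting 1. So w(1) = 1. P is now [].

So w = 1 6 7 8 2 3 4 5 9.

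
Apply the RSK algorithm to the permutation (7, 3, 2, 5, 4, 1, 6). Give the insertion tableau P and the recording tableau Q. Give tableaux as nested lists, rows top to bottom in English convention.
Insert each entry of the permutation into P by Schensted row insertion, recording in Q the position of each new cell.

Insert 7: appended to row 1. P = [[7]].
Insert 3: 3 bumps 7 from row 1; 7 starts row 2. P = [[3], [7]].
Insert 2: 2 bumps 3 from row 1; 3 bumps 7 from row 2; 7 starts row 3. P = [[2], [3], [7]].
Insert 5: appended to row 1. P = [[2, 5], [3], [7]].
Insert 4: 4 bumps 5 from row 1; 5 appends to row 2. P = [[2, 4], [3, 5], [7]].
Insert 1: 1 bumps 2 from row 1; 2 bumps 3 from row 2; 3 bumps 7 from row 3; 7 starts row 4. P = [[1, 4], [2, 5], [3], [7]].
Insert 6: appended to row 1. P = [[1, 4, 6], [2, 5], [3], [7]].

So P = [[1, 4, 6], [2, 5], [3], [7]], Q = [[1, 4, 7], [2, 5], [3], [6]].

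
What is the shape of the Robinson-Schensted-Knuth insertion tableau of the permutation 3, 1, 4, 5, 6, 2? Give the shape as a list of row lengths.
[4, 2]

Row-insert each entry into an empty tableau.

After inserting 3: P = [[3]].
After inserting 1: P = [[1], [3]].
After inserting 4: P = [[1, 4], [3]].
After inserting 5: P = [[1, 4, 5], [3]].
After inserting 6: P = [[1, 4, 5, 6], [3]].
After inserting 2: P = [[1, 2, 5, 6], [3, 4]].

The final insertion tableau P = [[1, 2, 5, 6], [3, 4]] has shape [4, 2].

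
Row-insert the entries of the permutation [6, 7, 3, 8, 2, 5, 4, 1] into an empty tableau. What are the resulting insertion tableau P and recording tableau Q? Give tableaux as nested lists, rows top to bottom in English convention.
Insert each entry of the permutation into P by Schensted row insertion, recording in Q the position of each new cell.

After inserting 6: P = [[6]].
After inserting 7: P = [[6, 7]].
After inserting 3: P = [[3, 7], [6]].
After inserting 8: P = [[3, 7, 8], [6]].
After inserting 2: P = [[2, 7, 8], [3], [6]].
After inserting 5: P = [[2, 5, 8], [3, 7], [6]].
After inserting 4: P = [[2, 4, 8], [3, 5], [6, 7]].
After inserting 1: P = [[1, 4, 8], [2, 5], [3, 7], [6]].

So P = [[1, 4, 8], [2, 5], [3, 7], [6]], Q = [[1, 2, 4], [3, 6], [5, 7], [8]].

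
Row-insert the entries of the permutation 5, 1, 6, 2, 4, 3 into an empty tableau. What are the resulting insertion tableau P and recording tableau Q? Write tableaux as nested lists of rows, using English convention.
Insert each entry of the permutation into P by Schensted row insertion, recording in Q the position of each new cell.

Insert 5: appended to row 1. P = [[5]].
Insert 1: 1 bumps 5 from row 1; 5 starts row 2. P = [[1], [5]].
Insert 6: appended to row 1. P = [[1, 6], [5]].
Insert 2: 2 bumps 6 from row 1; 6 appends to row 2. P = [[1, 2], [5, 6]].
Insert 4: appended to row 1. P = [[1, 2, 4], [5, 6]].
Insert 3: 3 bumps 4 from row 1; 4 bumps 5 from row 2; 5 starts row 3. P = [[1, 2, 3], [4, 6], [5]].

So P = [[1, 2, 3], [4, 6], [5]], Q = [[1, 3, 5], [2, 4], [6]].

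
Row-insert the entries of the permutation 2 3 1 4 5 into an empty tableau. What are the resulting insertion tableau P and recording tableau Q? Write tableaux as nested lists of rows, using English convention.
P = [[1, 3, 4, 5], [2]], Q = [[1, 2, 4, 5], [3]]

Insert each entry of the permutation into P by Schensted row insertion, recording in Q the position of each new cell.

Insert 2: appended to row 1. P = [[2]], Q = [[1]].
Insert 3: appended to row 1. P = [[2, 3]], Q = [[1, 2]].
Insert 1: 1 bumps 2 from row 1; 2 starts row 2. P = [[1, 3], [2]], Q = [[1, 2], [3]].
Insert 4: appended to row 1. P = [[1, 3, 4], [2]], Q = [[1, 2, 4], [3]].
Insert 5: appended to row 1. P = [[1, 3, 4, 5], [2]], Q = [[1, 2, 4, 5], [3]].

So P = [[1, 3, 4, 5], [2]], Q = [[1, 2, 4, 5], [3]].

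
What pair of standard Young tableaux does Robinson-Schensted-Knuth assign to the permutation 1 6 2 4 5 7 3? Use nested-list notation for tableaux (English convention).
P = [[1, 2, 3, 5, 7], [4], [6]], Q = [[1, 2, 4, 5, 6], [3], [7]]

Insert each entry of the permutation into P by Schensted row insertion, recording in Q the position of each new cell.

Insert 1: appended to row 1. P = [[1]], Q = [[1]].
Insert 6: appended to row 1. P = [[1, 6]], Q = [[1, 2]].
Insert 2: 2 bumps 6 from row 1; 6 starts row 2. P = [[1, 2], [6]], Q = [[1, 2], [3]].
Insert 4: appended to row 1. P = [[1, 2, 4], [6]], Q = [[1, 2, 4], [3]].
Insert 5: appended to row 1. P = [[1, 2, 4, 5], [6]], Q = [[1, 2, 4, 5], [3]].
Insert 7: appended to row 1. P = [[1, 2, 4, 5, 7], [6]], Q = [[1, 2, 4, 5, 6], [3]].
Insert 3: 3 bumps 4 from row 1; 4 bumps 6 from row 2; 6 starts row 3. P = [[1, 2, 3, 5, 7], [4], [6]], Q = [[1, 2, 4, 5, 6], [3], [7]].

So P = [[1, 2, 3, 5, 7], [4], [6]], Q = [[1, 2, 4, 5, 6], [3], [7]].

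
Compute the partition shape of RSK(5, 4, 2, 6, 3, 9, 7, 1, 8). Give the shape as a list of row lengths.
RSK row insertion gives P = [[1, 3, 7, 8], [2, 6, 9], [4], [5]], which has shape [4, 3, 1, 1].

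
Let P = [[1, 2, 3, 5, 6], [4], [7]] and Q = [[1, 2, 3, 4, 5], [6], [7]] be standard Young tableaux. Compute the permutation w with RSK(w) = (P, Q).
Reverse the RSK construction: for i from n down to 1, find the cell of Q containing i, remove the entry at that cell from P, and reverse-bump it up through P; the value ejected from row 1 is w(i).

Step i=7: Q has 7 at row 3, column 1; remove 7 from row 3 of P and reverse-bump: 7 enters row 2 and ejects 4; 4 enters row 1 and ejects 3. So w(7) = 3. P is now [[1, 2, 4, 5, 6], [7]].
Step i=6: Q has 6 at row 2, column 1; remove 7 from row 2 of P and reverse-bump: 7 enters row 1 and ejects 6. So w(6) = 6. P is now [[1, 2, 4, 5, 7]].
Step i=5: Q has 5 at row 1, column 5; remove that cell from P, ejecting 7. So w(5) = 7. P is now [[1, 2, 4, 5]].
Step i=4: Q has 4 at row 1, column 4; remove that cell from P, ejecting 5. So w(4) = 5. P is now [[1, 2, 4]].
Step i=3: Q has 3 at row 1, column 3; remove that cell from P, ejecting 4. So w(3) = 4. P is now [[1, 2]].
Step i=2: Q has 2 at row 1, column 2; remove that cell from P, ejecting 2. So w(2) = 2. P is now [[1]].
Step i=1: Q has 1 at row 1, column 1; remove that cell from P, ejecting 1. So w(1) = 1. P is now [].

So w = 1 2 4 5 7 6 3.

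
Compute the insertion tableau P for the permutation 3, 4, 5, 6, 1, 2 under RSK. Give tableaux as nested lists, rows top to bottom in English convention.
P = [[1, 2, 5, 6], [3, 4]]

Insert 3: appended to row 1. P = [[3]].
Insert 4: appended to row 1. P = [[3, 4]].
Insert 5: appended to row 1. P = [[3, 4, 5]].
Insert 6: appended to row 1. P = [[3, 4, 5, 6]].
Insert 1: 1 bumps 3 from row 1; 3 starts row 2. P = [[1, 4, 5, 6], [3]].
Insert 2: 2 bumps 4 from row 1; 4 appends to row 2. P = [[1, 2, 5, 6], [3, 4]].

So P = [[1, 2, 5, 6], [3, 4]].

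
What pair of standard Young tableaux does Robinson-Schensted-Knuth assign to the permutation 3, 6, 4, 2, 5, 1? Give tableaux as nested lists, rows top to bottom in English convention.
Insert each entry of the permutation into P by Schensted row insertion, recording in Q the position of each new cell.

Insert 3: appended to row 1. P = [[3]], Q = [[1]].
Insert 6: appended to row 1. P = [[3, 6]], Q = [[1, 2]].
Insert 4: 4 bumps 6 from row 1; 6 starts row 2. P = [[3, 4], [6]], Q = [[1, 2], [3]].
Insert 2: 2 bumps 3 from row 1; 3 bumps 6 from row 2; 6 starts row 3. P = [[2, 4], [3], [6]], Q = [[1, 2], [3], [4]].
Insert 5: appended to row 1. P = [[2, 4, 5], [3], [6]], Q = [[1, 2, 5], [3], [4]].
Insert 1: 1 bumps 2 from row 1; 2 bumps 3 from row 2; 3 bumps 6 from row 3; 6 starts row 4. P = [[1, 4, 5], [2], [3], [6]], Q = [[1, 2, 5], [3], [4], [6]].

So P = [[1, 4, 5], [2], [3], [6]], Q = [[1, 2, 5], [3], [4], [6]].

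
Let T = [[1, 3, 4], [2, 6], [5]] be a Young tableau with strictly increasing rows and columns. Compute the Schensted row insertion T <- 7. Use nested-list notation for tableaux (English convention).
7 is larger than every entry of row 1, so it is appended to row 1. The new tableau is [[1, 3, 4, 7], [2, 6], [5]].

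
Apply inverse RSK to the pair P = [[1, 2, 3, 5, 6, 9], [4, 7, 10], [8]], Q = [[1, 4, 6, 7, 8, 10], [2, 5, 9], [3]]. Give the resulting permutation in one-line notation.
8 4 1 7 2 3 5 10 6 9

Reverse the RSK construction: for i from n down to 1, find the cell of Q containing i, remove the entry at that cell from P, and reverse-bump it up through P; the value ejected from row 1 is w(i).

Step i=10: Q has 10 at row 1, column 6; remove that cell from P, ejecting 9. So w(10) = 9. P is now [[1, 2, 3, 5, 6], [4, 7, 10], [8]].
Step i=9: Q has 9 at row 2, column 3; remove 10 from row 2 of P and reverse-bump: 10 enters row 1 and ejects 6. So w(9) = 6. P is now [[1, 2, 3, 5, 10], [4, 7], [8]].
Step i=8: Q has 8 at row 1, column 5; remove that cell from P, ejecting 10. So w(8) = 10. P is now [[1, 2, 3, 5], [4, 7], [8]].
Step i=7: Q has 7 at row 1, column 4; remove that cell from P, ejecting 5. So w(7) = 5. P is now [[1, 2, 3], [4, 7], [8]].
Step i=6: Q has 6 at row 1, column 3; remove that cell from P, ejecting 3. So w(6) = 3. P is now [[1, 2], [4, 7], [8]].
Step i=5: Q has 5 at row 2, column 2; remove 7 from row 2 of P and reverse-bump: 7 enters row 1 and ejects 2. So w(5) = 2. P is now [[1, 7], [4], [8]].
Step i=4: Q has 4 at row 1, column 2; remove that cell from P, ejecting 7. So w(4) = 7. P is now [[1], [4], [8]].
Step i=3: Q has 3 at row 3, column 1; remove 8 from row 3 of P and reverse-bump: 8 enters row 2 and ejects 4; 4 enters row 1 and ejects 1. So w(3) = 1. P is now [[4], [8]].
Step i=2: Q has 2 at row 2, column 1; remove 8 from row 2 of P and reverse-bump: 8 enters row 1 and ejects 4. So w(2) = 4. P is now [[8]].
Step i=1: Q has 1 at row 1, column 1; remove that cell from P, ejecting 8. So w(1) = 8. P is now [].

So w = 8 4 1 7 2 3 5 10 6 9.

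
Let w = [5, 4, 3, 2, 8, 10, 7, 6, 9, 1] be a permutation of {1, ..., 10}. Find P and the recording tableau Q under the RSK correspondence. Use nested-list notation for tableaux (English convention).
Insert each entry of the permutation into P by Schensted row insertion, recording in Q the position of each new cell.

After inserting 5: P = [[5]].
After inserting 4: P = [[4], [5]].
After inserting 3: P = [[3], [4], [5]].
After inserting 2: P = [[2], [3], [4], [5]].
After inserting 8: P = [[2, 8], [3], [4], [5]].
After inserting 10: P = [[2, 8, 10], [3], [4], [5]].
After inserting 7: P = [[2, 7, 10], [3, 8], [4], [5]].
After inserting 6: P = [[2, 6, 10], [3, 7], [4, 8], [5]].
After inserting 9: P = [[2, 6, 9], [3, 7, 10], [4, 8], [5]].
After inserting 1: P = [[1, 6, 9], [2, 7, 10], [3, 8], [4], [5]].

So P = [[1, 6, 9], [2, 7, 10], [3, 8], [4], [5]], Q = [[1, 5, 6], [2, 7, 9], [3, 8], [4], [10]].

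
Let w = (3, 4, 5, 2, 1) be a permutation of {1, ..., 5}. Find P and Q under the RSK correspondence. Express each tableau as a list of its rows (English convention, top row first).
Insert each entry of the permutation into P by Schensted row insertion, recording in Q the position of each new cell.

Insert 3: appended to row 1. P = [[3]].
Insert 4: appended to row 1. P = [[3, 4]].
Insert 5: appended to row 1. P = [[3, 4, 5]].
Insert 2: 2 bumps 3 from row 1; 3 starts row 2. P = [[2, 4, 5], [3]].
Insert 1: 1 bumps 2 from row 1; 2 bumps 3 from row 2; 3 starts row 3. P = [[1, 4, 5], [2], [3]].

So P = [[1, 4, 5], [2], [3]], Q = [[1, 2, 3], [4], [5]].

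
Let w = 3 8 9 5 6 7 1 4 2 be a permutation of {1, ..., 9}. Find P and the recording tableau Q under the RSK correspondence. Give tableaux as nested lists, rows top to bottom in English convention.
P = [[1, 2, 6, 7], [3, 4], [5, 9], [8]], Q = [[1, 2, 3, 6], [4, 5], [7, 8], [9]]

Insert each entry of the permutation into P by Schensted row insertion, recording in Q the position of each new cell.

Insert 3: appended to row 1. P = [[3]], Q = [[1]].
Insert 8: appended to row 1. P = [[3, 8]], Q = [[1, 2]].
Insert 9: appended to row 1. P = [[3, 8, 9]], Q = [[1, 2, 3]].
Insert 5: 5 bumps 8 from row 1; 8 starts row 2. P = [[3, 5, 9], [8]], Q = [[1, 2, 3], [4]].
Insert 6: 6 bumps 9 from row 1; 9 appends to row 2. P = [[3, 5, 6], [8, 9]], Q = [[1, 2, 3], [4, 5]].
Insert 7: appended to row 1. P = [[3, 5, 6, 7], [8, 9]], Q = [[1, 2, 3, 6], [4, 5]].
Insert 1: 1 bumps 3 from row 1; 3 bumps 8 from row 2; 8 starts row 3. P = [[1, 5, 6, 7], [3, 9], [8]], Q = [[1, 2, 3, 6], [4, 5], [7]].
Insert 4: 4 bumps 5 from row 1; 5 bumps 9 from row 2; 9 appends to row 3. P = [[1, 4, 6, 7], [3, 5], [8, 9]], Q = [[1, 2, 3, 6], [4, 5], [7, 8]].
Insert 2: 2 bumps 4 from row 1; 4 bumps 5 from row 2; 5 bumps 8 from row 3; 8 starts row 4. P = [[1, 2, 6, 7], [3, 4], [5, 9], [8]], Q = [[1, 2, 3, 6], [4, 5], [7, 8], [9]].

So P = [[1, 2, 6, 7], [3, 4], [5, 9], [8]], Q = [[1, 2, 3, 6], [4, 5], [7, 8], [9]].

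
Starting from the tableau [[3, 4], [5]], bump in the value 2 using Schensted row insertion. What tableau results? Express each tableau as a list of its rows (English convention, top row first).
In row 1, 2 replaces 3 (the leftmost entry greater than 2); 3 is bumped to row 2. In row 2, 3 replaces 5 (the leftmost entry greater than 3); 5 is bumped to row 3. 5 starts a new row 3. The new tableau is [[2, 4], [3], [5]].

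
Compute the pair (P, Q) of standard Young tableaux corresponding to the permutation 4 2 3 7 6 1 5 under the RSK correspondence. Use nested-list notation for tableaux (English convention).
Insert each entry of the permutation into P by Schensted row insertion, recording in Q the position of each new cell.

Insert 4: appended to row 1. P = [[4]], Q = [[1]].
Insert 2: 2 bumps 4 from row 1; 4 starts row 2. P = [[2], [4]], Q = [[1], [2]].
Insert 3: appended to row 1. P = [[2, 3], [4]], Q = [[1, 3], [2]].
Insert 7: appended to row 1. P = [[2, 3, 7], [4]], Q = [[1, 3, 4], [2]].
Insert 6: 6 bumps 7 from row 1; 7 appends to row 2. P = [[2, 3, 6], [4, 7]], Q = [[1, 3, 4], [2, 5]].
Insert 1: 1 bumps 2 from row 1; 2 bumps 4 from row 2; 4 starts row 3. P = [[1, 3, 6], [2, 7], [4]], Q = [[1, 3, 4], [2, 5], [6]].
Insert 5: 5 bumps 6 from row 1; 6 bumps 7 from row 2; 7 appends to row 3. P = [[1, 3, 5], [2, 6], [4, 7]], Q = [[1, 3, 4], [2, 5], [6, 7]].

So P = [[1, 3, 5], [2, 6], [4, 7]], Q = [[1, 3, 4], [2, 5], [6, 7]].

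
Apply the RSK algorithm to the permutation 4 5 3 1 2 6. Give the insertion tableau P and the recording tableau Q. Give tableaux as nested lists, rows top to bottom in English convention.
Insert each entry of the permutation into P by Schensted row insertion, recording in Q the position of each new cell.

Insert 4: appended to row 1. P = [[4]].
Insert 5: appended to row 1. P = [[4, 5]].
Insert 3: 3 bumps 4 from row 1; 4 starts row 2. P = [[3, 5], [4]].
Insert 1: 1 bumps 3 from row 1; 3 bumps 4 from row 2; 4 starts row 3. P = [[1, 5], [3], [4]].
Insert 2: 2 bumps 5 from row 1; 5 appends to row 2. P = [[1, 2], [3, 5], [4]].
Insert 6: appended to row 1. P = [[1, 2, 6], [3, 5], [4]].

So P = [[1, 2, 6], [3, 5], [4]], Q = [[1, 2, 6], [3, 5], [4]].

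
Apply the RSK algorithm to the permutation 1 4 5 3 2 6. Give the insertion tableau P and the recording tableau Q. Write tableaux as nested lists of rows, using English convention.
P = [[1, 2, 5, 6], [3], [4]], Q = [[1, 2, 3, 6], [4], [5]]

Insert each entry of the permutation into P by Schensted row insertion, recording in Q the position of each new cell.

After inserting 1: P = [[1]].
After inserting 4: P = [[1, 4]].
After inserting 5: P = [[1, 4, 5]].
After inserting 3: P = [[1, 3, 5], [4]].
After inserting 2: P = [[1, 2, 5], [3], [4]].
After inserting 6: P = [[1, 2, 5, 6], [3], [4]].

So P = [[1, 2, 5, 6], [3], [4]], Q = [[1, 2, 3, 6], [4], [5]].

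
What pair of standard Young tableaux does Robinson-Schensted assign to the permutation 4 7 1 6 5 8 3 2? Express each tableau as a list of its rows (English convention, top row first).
P = [[1, 2, 8], [3, 5], [4], [6], [7]], Q = [[1, 2, 6], [3, 4], [5], [7], [8]]

Insert each entry of the permutation into P by Schensted row insertion, recording in Q the position of each new cell.

Insert 4: appended to row 1. P = [[4]], Q = [[1]].
Insert 7: appended to row 1. P = [[4, 7]], Q = [[1, 2]].
Insert 1: 1 bumps 4 from row 1; 4 starts row 2. P = [[1, 7], [4]], Q = [[1, 2], [3]].
Insert 6: 6 bumps 7 from row 1; 7 appends to row 2. P = [[1, 6], [4, 7]], Q = [[1, 2], [3, 4]].
Insert 5: 5 bumps 6 from row 1; 6 bumps 7 from row 2; 7 starts row 3. P = [[1, 5], [4, 6], [7]], Q = [[1, 2], [3, 4], [5]].
Insert 8: appended to row 1. P = [[1, 5, 8], [4, 6], [7]], Q = [[1, 2, 6], [3, 4], [5]].
Insert 3: 3 bumps 5 from row 1; 5 bumps 6 from row 2; 6 bumps 7 from row 3; 7 starts row 4. P = [[1, 3, 8], [4, 5], [6], [7]], Q = [[1, 2, 6], [3, 4], [5], [7]].
Insert 2: 2 bumps 3 from row 1; 3 bumps 4 from row 2; 4 bumps 6 from row 3; 6 bumps 7 from row 4; 7 starts row 5. P = [[1, 2, 8], [3, 5], [4], [6], [7]], Q = [[1, 2, 6], [3, 4], [5], [7], [8]].

So P = [[1, 2, 8], [3, 5], [4], [6], [7]], Q = [[1, 2, 6], [3, 4], [5], [7], [8]].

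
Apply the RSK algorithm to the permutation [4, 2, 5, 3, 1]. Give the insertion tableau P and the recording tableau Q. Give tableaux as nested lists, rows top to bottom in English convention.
P = [[1, 3], [2, 5], [4]], Q = [[1, 3], [2, 4], [5]]

Insert each entry of the permutation into P by Schensted row insertion, recording in Q the position of each new cell.

Insert 4: appended to row 1. P = [[4]], Q = [[1]].
Insert 2: 2 bumps 4 from row 1; 4 starts row 2. P = [[2], [4]], Q = [[1], [2]].
Insert 5: appended to row 1. P = [[2, 5], [4]], Q = [[1, 3], [2]].
Insert 3: 3 bumps 5 from row 1; 5 appends to row 2. P = [[2, 3], [4, 5]], Q = [[1, 3], [2, 4]].
Insert 1: 1 bumps 2 from row 1; 2 bumps 4 from row 2; 4 starts row 3. P = [[1, 3], [2, 5], [4]], Q = [[1, 3], [2, 4], [5]].

So P = [[1, 3], [2, 5], [4]], Q = [[1, 3], [2, 4], [5]].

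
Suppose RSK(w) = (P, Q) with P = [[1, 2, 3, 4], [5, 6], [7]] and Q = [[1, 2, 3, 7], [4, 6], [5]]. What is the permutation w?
Reverse the RSK construction: for i from n down to 1, find the cell of Q containing i, remove the entry at that cell from P, and reverse-bump it up through P; the value ejected from row 1 is w(i).

Step i=7: Q has 7 at row 1, column 4; remove that cell from P, ejecting 4. So w(7) = 4. P is now [[1, 2, 3], [5, 6], [7]].
Step i=6: Q has 6 at row 2, column 2; remove 6 from row 2 of P and reverse-bump: 6 enters row 1 and ejects 3. So w(6) = 3. P is now [[1, 2, 6], [5], [7]].
Step i=5: Q has 5 at row 3, column 1; remove 7 from row 3 of P and reverse-bump: 7 enters row 2 and ejects 5; 5 enters row 1 and ejects 2. So w(5) = 2. P is now [[1, 5, 6], [7]].
Step i=4: Q has 4 at row 2, column 1; remove 7 from row 2 of P and reverse-bump: 7 enters row 1 and ejects 6. So w(4) = 6. P is now [[1, 5, 7]].
Step i=3: Q has 3 at row 1, column 3; remove that cell from P, ejecting 7. So w(3) = 7. P is now [[1, 5]].
Step i=2: Q has 2 at row 1, column 2; remove that cell from P, ejecting 5. So w(2) = 5. P is now [[1]].
Step i=1: Q has 1 at row 1, column 1; remove that cell from P, ejecting 1. So w(1) = 1. P is now [].

So w = 1 5 7 6 2 3 4.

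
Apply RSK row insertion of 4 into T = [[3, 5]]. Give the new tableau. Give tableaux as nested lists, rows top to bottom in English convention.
[[3, 4], [5]]

In row 1, 4 replaces 5 (the leftmost entry greater than 4); 5 is bumped to row 2. 5 starts a new row 2. The new tableau is [[3, 4], [5]].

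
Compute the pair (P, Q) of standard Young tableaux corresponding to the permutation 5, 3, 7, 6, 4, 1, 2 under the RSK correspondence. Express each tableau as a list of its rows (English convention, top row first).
Insert each entry of the permutation into P by Schensted row insertion, recording in Q the position of each new cell.

Insert 5: appended to row 1. P = [[5]], Q = [[1]].
Insert 3: 3 bumps 5 from row 1; 5 starts row 2. P = [[3], [5]], Q = [[1], [2]].
Insert 7: appended to row 1. P = [[3, 7], [5]], Q = [[1, 3], [2]].
Insert 6: 6 bumps 7 from row 1; 7 appends to row 2. P = [[3, 6], [5, 7]], Q = [[1, 3], [2, 4]].
Insert 4: 4 bumps 6 from row 1; 6 bumps 7 from row 2; 7 starts row 3. P = [[3, 4], [5, 6], [7]], Q = [[1, 3], [2, 4], [5]].
Insert 1: 1 bumps 3 from row 1; 3 bumps 5 from row 2; 5 bumps 7 from row 3; 7 starts row 4. P = [[1, 4], [3, 6], [5], [7]], Q = [[1, 3], [2, 4], [5], [6]].
Insert 2: 2 bumps 4 from row 1; 4 bumps 6 from row 2; 6 appends to row 3. P = [[1, 2], [3, 4], [5, 6], [7]], Q = [[1, 3], [2, 4], [5, 7], [6]].

So P = [[1, 2], [3, 4], [5, 6], [7]], Q = [[1, 3], [2, 4], [5, 7], [6]].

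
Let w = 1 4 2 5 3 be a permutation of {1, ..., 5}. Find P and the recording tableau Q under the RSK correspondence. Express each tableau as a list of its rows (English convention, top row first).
P = [[1, 2, 3], [4, 5]], Q = [[1, 2, 4], [3, 5]]

Insert each entry of the permutation into P by Schensted row insertion, recording in Q the position of each new cell.

Insert 1: appended to row 1. P = [[1]].
Insert 4: appended to row 1. P = [[1, 4]].
Insert 2: 2 bumps 4 from row 1; 4 starts row 2. P = [[1, 2], [4]].
Insert 5: appended to row 1. P = [[1, 2, 5], [4]].
Insert 3: 3 bumps 5 from row 1; 5 appends to row 2. P = [[1, 2, 3], [4, 5]].

So P = [[1, 2, 3], [4, 5]], Q = [[1, 2, 4], [3, 5]].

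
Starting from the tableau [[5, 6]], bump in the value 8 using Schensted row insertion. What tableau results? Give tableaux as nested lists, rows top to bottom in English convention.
[[5, 6, 8]]

8 is larger than every entry of row 1, so it is appended to row 1. The new tableau is [[5, 6, 8]].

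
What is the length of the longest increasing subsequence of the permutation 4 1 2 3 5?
4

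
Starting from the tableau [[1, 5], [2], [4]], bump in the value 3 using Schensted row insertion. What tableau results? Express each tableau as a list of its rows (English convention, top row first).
In row 1, 3 replaces 5 (the leftmost entry greater than 3); 5 is bumped to row 2. 5 is appended to row 2. The new tableau is [[1, 3], [2, 5], [4]].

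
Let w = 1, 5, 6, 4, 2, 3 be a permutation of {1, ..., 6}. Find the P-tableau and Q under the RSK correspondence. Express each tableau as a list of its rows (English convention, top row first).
Insert each entry of the permutation into P by Schensted row insertion, recording in Q the position of each new cell.

Insert 1: appended to row 1. P = [[1]].
Insert 5: appended to row 1. P = [[1, 5]].
Insert 6: appended to row 1. P = [[1, 5, 6]].
Insert 4: 4 bumps 5 from row 1; 5 starts row 2. P = [[1, 4, 6], [5]].
Insert 2: 2 bumps 4 from row 1; 4 bumps 5 from row 2; 5 starts row 3. P = [[1, 2, 6], [4], [5]].
Insert 3: 3 bumps 6 from row 1; 6 appends to row 2. P = [[1, 2, 3], [4, 6], [5]].

So P = [[1, 2, 3], [4, 6], [5]], Q = [[1, 2, 3], [4, 6], [5]].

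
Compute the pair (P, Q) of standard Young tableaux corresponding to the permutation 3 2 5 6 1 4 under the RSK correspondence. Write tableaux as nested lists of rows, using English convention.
P = [[1, 4, 6], [2, 5], [3]], Q = [[1, 3, 4], [2, 6], [5]]

Insert each entry of the permutation into P by Schensted row insertion, recording in Q the position of each new cell.

After inserting 3: P = [[3]].
After inserting 2: P = [[2], [3]].
After inserting 5: P = [[2, 5], [3]].
After inserting 6: P = [[2, 5, 6], [3]].
After inserting 1: P = [[1, 5, 6], [2], [3]].
After inserting 4: P = [[1, 4, 6], [2, 5], [3]].

So P = [[1, 4, 6], [2, 5], [3]], Q = [[1, 3, 4], [2, 6], [5]].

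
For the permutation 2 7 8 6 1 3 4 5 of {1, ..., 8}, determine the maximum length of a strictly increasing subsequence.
4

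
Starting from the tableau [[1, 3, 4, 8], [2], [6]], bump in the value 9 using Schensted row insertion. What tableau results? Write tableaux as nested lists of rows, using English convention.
[[1, 3, 4, 8, 9], [2], [6]]

9 is larger than every entry of row 1, so it is appended to row 1. The new tableau is [[1, 3, 4, 8, 9], [2], [6]].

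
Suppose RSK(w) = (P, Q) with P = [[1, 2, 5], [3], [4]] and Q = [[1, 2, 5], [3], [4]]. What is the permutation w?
1 4 3 2 5

Reverse the RSK construction: for i from n down to 1, find the cell of Q containing i, remove the entry at that cell from P, and reverse-bump it up through P; the value ejected from row 1 is w(i).

Step i=5: Q has 5 at row 1, column 3; remove that cell from P, ejecting 5. So w(5) = 5. P is now [[1, 2], [3], [4]].
Step i=4: Q has 4 at row 3, column 1; remove 4 from row 3 of P and reverse-bump: 4 enters row 2 and ejects 3; 3 enters row 1 and ejects 2. So w(4) = 2. P is now [[1, 3], [4]].
Step i=3: Q has 3 at row 2, column 1; remove 4 from row 2 of P and reverse-bump: 4 enters row 1 and ejects 3. So w(3) = 3. P is now [[1, 4]].
Step i=2: Q has 2 at row 1, column 2; remove that cell from P, ejecting 4. So w(2) = 4. P is now [[1]].
Step i=1: Q has 1 at row 1, column 1; remove that cell from P, ejecting 1. So w(1) = 1. P is now [].

So w = 1 4 3 2 5.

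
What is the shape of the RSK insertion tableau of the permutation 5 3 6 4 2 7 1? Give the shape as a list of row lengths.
Row-insert each entry into an empty tableau.

After inserting 5: P = [[5]].
After inserting 3: P = [[3], [5]].
After inserting 6: P = [[3, 6], [5]].
After inserting 4: P = [[3, 4], [5, 6]].
After inserting 2: P = [[2, 4], [3, 6], [5]].
After inserting 7: P = [[2, 4, 7], [3, 6], [5]].
After inserting 1: P = [[1, 4, 7], [2, 6], [3], [5]].

The final insertion tableau P = [[1, 4, 7], [2, 6], [3], [5]] has shape [3, 2, 1, 1].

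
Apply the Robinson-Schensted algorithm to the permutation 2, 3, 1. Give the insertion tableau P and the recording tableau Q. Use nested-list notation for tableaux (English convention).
P = [[1, 3], [2]], Q = [[1, 2], [3]]

Insert each entry of the permutation into P by Schensted row insertion, recording in Q the position of each new cell.

Insert 2: appended to row 1. P = [[2]].
Insert 3: appended to row 1. P = [[2, 3]].
Insert 1: 1 bumps 2 from row 1; 2 starts row 2. P = [[1, 3], [2]].

So P = [[1, 3], [2]], Q = [[1, 2], [3]].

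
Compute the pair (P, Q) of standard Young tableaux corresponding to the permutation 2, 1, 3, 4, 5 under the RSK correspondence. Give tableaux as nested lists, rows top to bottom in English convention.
Insert each entry of the permutation into P by Schensted row insertion, recording in Q the position of each new cell.

After inserting 2: P = [[2]].
After inserting 1: P = [[1], [2]].
After inserting 3: P = [[1, 3], [2]].
After inserting 4: P = [[1, 3, 4], [2]].
After inserting 5: P = [[1, 3, 4, 5], [2]].

So P = [[1, 3, 4, 5], [2]], Q = [[1, 3, 4, 5], [2]].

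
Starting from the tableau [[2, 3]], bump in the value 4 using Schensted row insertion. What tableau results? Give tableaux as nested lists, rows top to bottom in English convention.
[[2, 3, 4]]

4 is larger than every entry of row 1, so it is appended to row 1. The new tableau is [[2, 3, 4]].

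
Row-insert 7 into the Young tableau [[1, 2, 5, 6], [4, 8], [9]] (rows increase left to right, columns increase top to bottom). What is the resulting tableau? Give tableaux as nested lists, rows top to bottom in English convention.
7 is larger than every entry of row 1, so it is appended to row 1. The new tableau is [[1, 2, 5, 6, 7], [4, 8], [9]].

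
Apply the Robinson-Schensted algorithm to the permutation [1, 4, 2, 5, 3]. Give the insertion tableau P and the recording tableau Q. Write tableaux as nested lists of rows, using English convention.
P = [[1, 2, 3], [4, 5]], Q = [[1, 2, 4], [3, 5]]

Insert each entry of the permutation into P by Schensted row insertion, recording in Q the position of each new cell.

Insert 1: appended to row 1. P = [[1]].
Insert 4: appended to row 1. P = [[1, 4]].
Insert 2: 2 bumps 4 from row 1; 4 starts row 2. P = [[1, 2], [4]].
Insert 5: appended to row 1. P = [[1, 2, 5], [4]].
Insert 3: 3 bumps 5 from row 1; 5 appends to row 2. P = [[1, 2, 3], [4, 5]].

So P = [[1, 2, 3], [4, 5]], Q = [[1, 2, 4], [3, 5]].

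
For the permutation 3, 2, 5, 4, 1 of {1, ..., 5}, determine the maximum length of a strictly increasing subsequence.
2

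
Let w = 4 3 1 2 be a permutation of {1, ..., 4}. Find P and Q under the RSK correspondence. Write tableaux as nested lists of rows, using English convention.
Insert each entry of the permutation into P by Schensted row insertion, recording in Q the position of each new cell.

Insert 4: appended to row 1. P = [[4]].
Insert 3: 3 bumps 4 from row 1; 4 starts row 2. P = [[3], [4]].
Insert 1: 1 bumps 3 from row 1; 3 bumps 4 from row 2; 4 starts row 3. P = [[1], [3], [4]].
Insert 2: appended to row 1. P = [[1, 2], [3], [4]].

So P = [[1, 2], [3], [4]], Q = [[1, 4], [2], [3]].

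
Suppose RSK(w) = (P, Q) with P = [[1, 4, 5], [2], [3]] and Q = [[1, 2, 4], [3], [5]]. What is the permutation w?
3 4 2 5 1

Reverse the RSK construction: for i from n down to 1, find the cell of Q containing i, remove the entry at that cell from P, and reverse-bump it up through P; the value ejected from row 1 is w(i).

Step i=5: Q has 5 at row 3, column 1; remove 3 from row 3 of P and reverse-bump: 3 enters row 2 and ejects 2; 2 enters row 1 and ejects 1. So w(5) = 1. P is now [[2, 4, 5], [3]].
Step i=4: Q has 4 at row 1, column 3; remove that cell from P, ejecting 5. So w(4) = 5. P is now [[2, 4], [3]].
Step i=3: Q has 3 at row 2, column 1; remove 3 from row 2 of P and reverse-bump: 3 enters row 1 and ejects 2. So w(3) = 2. P is now [[3, 4]].
Step i=2: Q has 2 at row 1, column 2; remove that cell from P, ejecting 4. So w(2) = 4. P is now [[3]].
Step i=1: Q has 1 at row 1, column 1; remove that cell from P, ejecting 3. So w(1) = 3. P is now [].

So w = 3 4 2 5 1.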